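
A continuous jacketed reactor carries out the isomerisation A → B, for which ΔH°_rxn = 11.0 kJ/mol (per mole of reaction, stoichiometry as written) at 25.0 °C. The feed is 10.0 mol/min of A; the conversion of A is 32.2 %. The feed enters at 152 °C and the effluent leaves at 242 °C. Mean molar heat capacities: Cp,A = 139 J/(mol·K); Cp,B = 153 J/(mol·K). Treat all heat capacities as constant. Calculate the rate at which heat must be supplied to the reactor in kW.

Extent of reaction ξ = 0.322 × 10.0 = 3.22 mol/min
Reaction term: ξ·ΔH°_rxn = 3.22 × 11.0 = 35.42 kJ/min
Sensible, feed 152→25 °C: -176.53 kJ/min
Outlet flows (mol/min): A 6.78, B 3.22
Sensible, products 25→242 °C: 311.41 kJ/min
Q = ΔH = 170.3 kJ/min = 2.8384 kW
Heat supplied = 2.8384 kW

Q_in = 2.84 kW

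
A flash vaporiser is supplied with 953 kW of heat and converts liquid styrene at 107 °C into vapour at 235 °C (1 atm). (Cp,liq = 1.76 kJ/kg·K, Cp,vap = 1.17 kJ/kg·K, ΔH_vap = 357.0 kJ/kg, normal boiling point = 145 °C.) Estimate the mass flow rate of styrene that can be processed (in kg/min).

Δh = 1.76×(145−107) + 357.0 + 1.17×(235−145) = 529.18 kJ/kg
Q = 953 kW = 953 kJ/s = 57180 kJ/min
ṁ = Q/Δh = 57180 / 529.18 = 108.05 kg/min

ṁ = 108 kg/min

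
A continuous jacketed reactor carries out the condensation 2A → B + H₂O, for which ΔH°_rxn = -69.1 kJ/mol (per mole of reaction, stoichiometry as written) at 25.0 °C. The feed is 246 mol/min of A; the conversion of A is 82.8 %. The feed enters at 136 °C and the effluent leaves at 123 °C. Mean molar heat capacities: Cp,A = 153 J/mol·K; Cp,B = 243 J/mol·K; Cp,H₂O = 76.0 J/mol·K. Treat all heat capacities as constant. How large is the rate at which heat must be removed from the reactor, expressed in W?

Q_out = 123000 W

Extent of reaction ξ = 0.828 × 246 / 2 = 101.84 mol/min
Reaction term: ξ·ΔH°_rxn = 101.84 × -69.1 = -7037.4 kJ/min
Sensible, feed 136→25 °C: -4177.8 kJ/min
Outlet flows (mol/min): A 42.312, B 101.84, H₂O 101.84
Sensible, products 25→123 °C: 3818.3 kJ/min
Q = ΔH = -7397 kJ/min = -123.28 kW
Heat removed = 123280 W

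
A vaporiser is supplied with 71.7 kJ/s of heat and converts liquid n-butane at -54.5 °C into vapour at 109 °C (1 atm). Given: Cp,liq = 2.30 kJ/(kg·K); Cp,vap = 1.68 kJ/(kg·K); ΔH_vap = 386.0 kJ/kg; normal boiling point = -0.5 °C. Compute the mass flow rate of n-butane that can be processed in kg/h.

Δh = 2.30×(-0.5−-54.5) + 386.0 + 1.68×(109−-0.5) = 694.16 kJ/kg
Q = 71.7 kJ/s = 71.7 kJ/s = 258120 kJ/h
ṁ = Q/Δh = 258120 / 694.16 = 371.85 kg/h

ṁ = 372 kg/h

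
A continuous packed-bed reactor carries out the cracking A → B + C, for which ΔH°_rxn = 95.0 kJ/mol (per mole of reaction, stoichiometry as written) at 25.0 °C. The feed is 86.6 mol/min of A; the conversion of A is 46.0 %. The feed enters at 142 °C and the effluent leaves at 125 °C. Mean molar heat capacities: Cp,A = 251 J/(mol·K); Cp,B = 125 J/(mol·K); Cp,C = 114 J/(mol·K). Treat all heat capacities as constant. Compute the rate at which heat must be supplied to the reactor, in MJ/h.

Extent of reaction ξ = 0.460 × 86.6 = 39.836 mol/min
Reaction term: ξ·ΔH°_rxn = 39.836 × 95.0 = 3784.4 kJ/min
Sensible, feed 142→25 °C: -2543.2 kJ/min
Outlet flows (mol/min): A 46.764, B 39.836, C 39.836
Sensible, products 25→125 °C: 2125.9 kJ/min
Q = ΔH = 3367.1 kJ/min = 56.118 kW
Heat supplied = 202.03 MJ/h

Q_in = 202 MJ/h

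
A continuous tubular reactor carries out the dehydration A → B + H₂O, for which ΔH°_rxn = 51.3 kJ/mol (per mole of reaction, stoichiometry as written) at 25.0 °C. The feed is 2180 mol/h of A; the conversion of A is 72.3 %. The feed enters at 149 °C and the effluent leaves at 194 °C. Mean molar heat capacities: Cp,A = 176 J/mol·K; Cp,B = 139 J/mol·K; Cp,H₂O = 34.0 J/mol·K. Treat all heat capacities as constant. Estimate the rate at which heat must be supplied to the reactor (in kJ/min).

Extent of reaction ξ = 0.723 × 2180 = 1576.1 mol/h
Reaction term: ξ·ΔH°_rxn = 1576.1 × 51.3 = 80856 kJ/h
Sensible, feed 149→25 °C: -47576 kJ/h
Outlet flows (mol/h): A 603.86, B 1576.1, H₂O 1576.1
Sensible, products 25→194 °C: 64043 kJ/h
Q = ΔH = 97322 kJ/h = 27.034 kW
Heat supplied = 1622 kJ/min

Q_in = 1620 kJ/min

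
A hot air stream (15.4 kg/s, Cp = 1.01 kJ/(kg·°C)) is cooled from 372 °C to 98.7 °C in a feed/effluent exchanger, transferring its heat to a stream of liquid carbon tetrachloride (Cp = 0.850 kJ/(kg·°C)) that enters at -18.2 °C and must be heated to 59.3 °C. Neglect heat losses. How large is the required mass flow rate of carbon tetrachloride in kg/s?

Heat released by hot stream: Q = 15.4 × 1.01 × (372 − 98.7) = 4250.9 kJ/s
Energy balance on cold side (adiabatic exchanger): Q = ṁ_c·Cp_c·(T_c,out − T_c,in)
ṁ_c = 4250.9 / [0.850 × (59.3 − -18.2)] = 64.53 kg/s

ṁ_c = 64.5 kg/s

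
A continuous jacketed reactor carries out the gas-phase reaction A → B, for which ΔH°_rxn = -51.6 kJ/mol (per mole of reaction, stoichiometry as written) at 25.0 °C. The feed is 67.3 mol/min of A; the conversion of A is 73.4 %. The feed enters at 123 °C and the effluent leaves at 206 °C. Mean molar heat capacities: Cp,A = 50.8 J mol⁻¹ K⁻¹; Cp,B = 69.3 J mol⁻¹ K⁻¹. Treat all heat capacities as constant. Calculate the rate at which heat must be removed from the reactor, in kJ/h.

Q_out = 126000 kJ/h

Extent of reaction ξ = 0.734 × 67.3 = 49.398 mol/min
Reaction term: ξ·ΔH°_rxn = 49.398 × -51.6 = -2548.9 kJ/min
Sensible, feed 123→25 °C: -335.05 kJ/min
Outlet flows (mol/min): A 17.902, B 49.398
Sensible, products 25→206 °C: 784.22 kJ/min
Q = ΔH = -2099.8 kJ/min = -34.996 kW
Heat removed = 125990 kJ/h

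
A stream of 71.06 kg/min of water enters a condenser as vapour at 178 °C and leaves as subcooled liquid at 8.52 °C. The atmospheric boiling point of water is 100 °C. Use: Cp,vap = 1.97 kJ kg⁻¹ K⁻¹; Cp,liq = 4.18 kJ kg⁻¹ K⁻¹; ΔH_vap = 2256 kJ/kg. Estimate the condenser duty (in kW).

vapour 178→100 °C: -153.66 kJ/kg
condensation at 100 °C: -2256 kJ/kg
liquid 100→8.52 °C: -382.39 kJ/kg
Δh = -153.66 + -2256 + -382.39 = -2792 kJ/kg
Q = ṁ·Δh = 71.06 kg/min × -2792 kJ/kg = -198400 kJ/min
|Q| = 3306.7 kW

Q_c = 3310 kW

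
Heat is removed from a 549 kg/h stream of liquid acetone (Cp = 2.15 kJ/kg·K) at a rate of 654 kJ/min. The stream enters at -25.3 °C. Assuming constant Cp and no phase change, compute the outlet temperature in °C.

Q = 654 kJ/min = 39240 kJ/h
ΔT = Q/(ṁ·Cp) = 39240/(549×2.15) = 33.244 K
T_out = -25.3 − 33.244 = -58.544 °C

T_out = -58.5 °C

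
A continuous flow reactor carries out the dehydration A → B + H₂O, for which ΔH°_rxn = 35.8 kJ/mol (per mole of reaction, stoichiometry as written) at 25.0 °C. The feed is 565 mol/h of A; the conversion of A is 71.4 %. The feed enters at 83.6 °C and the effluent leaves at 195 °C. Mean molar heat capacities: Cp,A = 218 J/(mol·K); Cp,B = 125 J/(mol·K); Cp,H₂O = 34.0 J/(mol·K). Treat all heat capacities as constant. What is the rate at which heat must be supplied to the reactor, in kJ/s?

Extent of reaction ξ = 0.714 × 565 = 403.41 mol/h
Reaction term: ξ·ΔH°_rxn = 403.41 × 35.8 = 14442 kJ/h
Sensible, feed 83.6→25 °C: -7217.8 kJ/h
Outlet flows (mol/h): A 161.59, B 403.41, H₂O 403.41
Sensible, products 25→195 °C: 16893 kJ/h
Q = ΔH = 24117 kJ/h = 6.6992 kW
Heat supplied = 6.6992 kJ/s

Q_in = 6.70 kJ/s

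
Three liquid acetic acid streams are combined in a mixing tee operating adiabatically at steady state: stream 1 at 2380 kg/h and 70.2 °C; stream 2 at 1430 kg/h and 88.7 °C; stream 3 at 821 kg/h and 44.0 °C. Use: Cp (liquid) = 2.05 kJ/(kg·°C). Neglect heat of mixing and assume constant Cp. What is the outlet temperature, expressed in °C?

T_out = 71.3 °C

No heat crosses the boundary, so H_out = H_in.
T_out = Σ ṁᵢCp,ᵢTᵢ / Σ ṁᵢCp,ᵢ
      = 676580 / 9493.5 = 71.268 °C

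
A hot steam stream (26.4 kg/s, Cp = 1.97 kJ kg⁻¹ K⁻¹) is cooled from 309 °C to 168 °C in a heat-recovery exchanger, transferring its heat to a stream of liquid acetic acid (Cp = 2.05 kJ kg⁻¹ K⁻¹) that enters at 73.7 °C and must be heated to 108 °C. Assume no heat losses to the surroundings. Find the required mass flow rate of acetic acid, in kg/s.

ṁ_c = 104 kg/s

Heat released by hot stream: Q = 26.4 × 1.97 × (309 − 168) = 7333.1 kJ/s
Energy balance on cold side (adiabatic exchanger): Q = ṁ_c·Cp_c·(T_c,out − T_c,in)
ṁ_c = 7333.1 / [2.05 × (108 − 73.7)] = 104.29 kg/s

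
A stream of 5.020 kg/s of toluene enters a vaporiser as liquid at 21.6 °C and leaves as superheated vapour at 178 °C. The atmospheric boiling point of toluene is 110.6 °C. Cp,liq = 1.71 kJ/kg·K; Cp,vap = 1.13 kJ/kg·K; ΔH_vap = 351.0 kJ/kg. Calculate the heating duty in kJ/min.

Q = 175000 kJ/min

liquid 21.6→110.6 °C: 152.19 kJ/kg
vaporisation at 110.6 °C: 351 kJ/kg
vapour 110.6→178 °C: 76.162 kJ/kg
Δh = 152.19 + 351 + 76.162 = 579.35 kJ/kg
Q = ṁ·Δh = 5.020 kg/s × 579.35 kJ/kg = 2908.3 kJ/s
|Q| = 2908.3 kW = 174500 kJ/min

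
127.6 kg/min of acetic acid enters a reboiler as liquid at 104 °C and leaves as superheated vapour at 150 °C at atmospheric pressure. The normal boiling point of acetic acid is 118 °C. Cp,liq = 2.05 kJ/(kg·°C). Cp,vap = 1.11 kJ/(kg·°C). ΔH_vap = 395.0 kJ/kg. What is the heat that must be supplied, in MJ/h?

Q = 3520 MJ/h

liquid 104→118 °C: 28.7 kJ/kg
vaporisation at 118 °C: 395 kJ/kg
vapour 118→150 °C: 35.52 kJ/kg
Δh = 28.7 + 395 + 35.52 = 459.22 kJ/kg
Q = ṁ·Δh = 127.6 kg/min × 459.22 kJ/kg = 58596 kJ/min
|Q| = 976.61 kW = 3515.8 MJ/h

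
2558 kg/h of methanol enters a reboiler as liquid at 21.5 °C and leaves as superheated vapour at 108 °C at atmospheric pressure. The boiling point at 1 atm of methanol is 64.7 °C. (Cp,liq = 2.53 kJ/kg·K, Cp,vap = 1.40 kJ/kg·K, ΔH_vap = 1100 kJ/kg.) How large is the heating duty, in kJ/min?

liquid 21.5→64.7 °C: 109.3 kJ/kg
vaporisation at 64.7 °C: 1100 kJ/kg
vapour 64.7→108 °C: 60.62 kJ/kg
Δh = 109.3 + 1100 + 60.62 = 1269.9 kJ/kg
Q = ṁ·Δh = 2558 kg/h × 1269.9 kJ/kg = 3.2484e+06 kJ/h
|Q| = 902.35 kW = 54141 kJ/min

Q = 54100 kJ/min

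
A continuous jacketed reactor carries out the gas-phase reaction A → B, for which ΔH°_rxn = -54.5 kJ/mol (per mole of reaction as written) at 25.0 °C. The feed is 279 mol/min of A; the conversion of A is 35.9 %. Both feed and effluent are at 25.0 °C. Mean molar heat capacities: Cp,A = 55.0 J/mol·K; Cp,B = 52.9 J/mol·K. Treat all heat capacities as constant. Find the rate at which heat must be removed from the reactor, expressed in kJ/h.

Extent of reaction ξ = 0.359 × 279 = 100.16 mol/min
Reaction term: ξ·ΔH°_rxn = 100.16 × -54.5 = -5458.8 kJ/min
Q = ΔH = -5458.8 kJ/min = -90.98 kW
Heat removed = 327530 kJ/h

Q_out = 328000 kJ/h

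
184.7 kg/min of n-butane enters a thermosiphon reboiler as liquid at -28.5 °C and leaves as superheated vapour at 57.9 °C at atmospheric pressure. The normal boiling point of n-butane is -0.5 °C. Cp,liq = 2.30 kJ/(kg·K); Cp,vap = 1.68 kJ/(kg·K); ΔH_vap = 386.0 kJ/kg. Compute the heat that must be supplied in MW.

liquid -28.5→-0.5 °C: 64.4 kJ/kg
vaporisation at -0.5 °C: 386 kJ/kg
vapour -0.5→57.9 °C: 98.112 kJ/kg
Δh = 64.4 + 386 + 98.112 = 548.51 kJ/kg
Q = ṁ·Δh = 184.7 kg/min × 548.51 kJ/kg = 101310 kJ/min
|Q| = 1688.5 kW = 1.6885 MW

Q = 1.69 MW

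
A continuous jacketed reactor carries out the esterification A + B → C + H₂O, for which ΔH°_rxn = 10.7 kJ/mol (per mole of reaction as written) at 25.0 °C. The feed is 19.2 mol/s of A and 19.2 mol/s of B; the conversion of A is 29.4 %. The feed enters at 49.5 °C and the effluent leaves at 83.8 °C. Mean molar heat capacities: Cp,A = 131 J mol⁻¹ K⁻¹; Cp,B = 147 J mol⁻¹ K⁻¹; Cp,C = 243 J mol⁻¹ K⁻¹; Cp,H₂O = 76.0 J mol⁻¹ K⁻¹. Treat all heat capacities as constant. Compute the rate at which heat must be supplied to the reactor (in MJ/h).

Extent of reaction ξ = 0.294 × 19.2 = 5.6448 mol/s
Reaction term: ξ·ΔH°_rxn = 5.6448 × 10.7 = 60.399 kJ/s
Sensible, feed 49.5→25 °C: -130.77 kJ/s
Outlet flows (mol/s): A 13.555, B 13.555, C 5.6448, H₂O 5.6448
Sensible, products 25→83.8 °C: 327.46 kJ/s
Q = ΔH = 257.09 kJ/s = 257.09 kW
Heat supplied = 925.52 MJ/h

Q_in = 926 MJ/h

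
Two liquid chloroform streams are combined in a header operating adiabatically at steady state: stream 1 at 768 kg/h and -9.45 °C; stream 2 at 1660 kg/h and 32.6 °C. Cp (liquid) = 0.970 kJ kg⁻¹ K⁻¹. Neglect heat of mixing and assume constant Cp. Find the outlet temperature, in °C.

Adiabatic, steady state ⇒ Σ ṁᵢCp,ᵢ(T_out − Tᵢ) = 0
Σ ṁᵢCp,ᵢTᵢ = 768×0.970×-9.45 + 1660×0.970×32.6 = 45453
Σ ṁᵢCp,ᵢ = 768×0.970 + 1660×0.970 = 2355.2
T_out = 45453 / 2355.2 = 19.299 °C

T_out = 19.3 °C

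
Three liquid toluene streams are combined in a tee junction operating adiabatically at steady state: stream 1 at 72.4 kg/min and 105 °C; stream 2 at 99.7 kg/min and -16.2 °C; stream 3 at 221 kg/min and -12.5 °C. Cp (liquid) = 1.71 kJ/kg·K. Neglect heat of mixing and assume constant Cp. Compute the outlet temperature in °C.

T_out = 8.20 °C

Energy balance with Q = 0: Σ ṁᵢCp,ᵢ(T_out − Tᵢ) = 0
Σ ṁᵢCp,ᵢTᵢ = 72.4×1.71×105 + 99.7×1.71×-16.2 + 221×1.71×-12.5 = 5513.7
Σ ṁᵢCp,ᵢ = 72.4×1.71 + 99.7×1.71 + 221×1.71 = 672.2
T_out = 5513.7 / 672.2 = 8.2024 °C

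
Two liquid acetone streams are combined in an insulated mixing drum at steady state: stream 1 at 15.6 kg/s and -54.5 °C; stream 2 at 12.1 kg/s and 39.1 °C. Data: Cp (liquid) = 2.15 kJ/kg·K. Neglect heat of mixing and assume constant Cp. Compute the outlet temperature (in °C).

T_out = -13.6 °C

No heat crosses the boundary, so H_out = H_in.
Σ ṁᵢCp,ᵢTᵢ = 15.6×2.15×-54.5 + 12.1×2.15×39.1 = -810.74
Σ ṁᵢCp,ᵢ = 15.6×2.15 + 12.1×2.15 = 59.555
T_out = -810.74 / 59.555 = -13.613 °C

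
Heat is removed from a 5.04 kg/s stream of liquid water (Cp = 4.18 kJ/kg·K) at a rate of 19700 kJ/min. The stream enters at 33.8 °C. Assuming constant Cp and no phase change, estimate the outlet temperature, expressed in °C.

T_out = 18.2 °C

Q = 19700 kJ/min = 328.33 kJ/s
ΔT = Q/(ṁ·Cp) = 328.33/(5.04×4.18) = 15.585 K
T_out = 33.8 − 15.585 = 18.215 °C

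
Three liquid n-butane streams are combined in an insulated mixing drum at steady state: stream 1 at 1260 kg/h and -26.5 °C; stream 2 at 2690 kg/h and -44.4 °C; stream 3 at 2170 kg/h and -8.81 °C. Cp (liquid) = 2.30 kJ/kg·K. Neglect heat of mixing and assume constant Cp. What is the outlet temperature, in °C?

Adiabatic, steady state ⇒ Σ ṁᵢCp,ᵢ(T_out − Tᵢ) = 0
Σ ṁᵢCp,ᵢTᵢ = 1260×2.30×-26.5 + 2690×2.30×-44.4 + 2170×2.30×-8.81 = -395470
Σ ṁᵢCp,ᵢ = 1260×2.30 + 2690×2.30 + 2170×2.30 = 14076
T_out = -395470 / 14076 = -28.095 °C

T_out = -28.1 °C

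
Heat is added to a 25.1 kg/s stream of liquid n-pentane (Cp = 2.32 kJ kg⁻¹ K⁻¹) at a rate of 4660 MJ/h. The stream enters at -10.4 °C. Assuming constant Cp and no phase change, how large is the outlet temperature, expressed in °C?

T_out = 11.8 °C

Q = 4660 MJ/h = 1294.4 kJ/s
ΔT = Q/(ṁ·Cp) = 1294.4/(25.1×2.32) = 22.229 K
T_out = -10.4 + 22.229 = 11.829 °C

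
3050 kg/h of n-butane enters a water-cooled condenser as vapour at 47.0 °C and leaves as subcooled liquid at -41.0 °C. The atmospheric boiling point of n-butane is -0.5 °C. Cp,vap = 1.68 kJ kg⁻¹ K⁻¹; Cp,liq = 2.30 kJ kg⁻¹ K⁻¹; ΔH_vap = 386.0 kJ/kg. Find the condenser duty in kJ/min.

Q_c = 28400 kJ/min

vapour 47.0→-0.5 °C: -79.8 kJ/kg
condensation at -0.5 °C: -386 kJ/kg
liquid -0.5→-41.0 °C: -93.15 kJ/kg
Δh = -79.8 + -386 + -93.15 = -558.95 kJ/kg
Q = ṁ·Δh = 3050 kg/h × -558.95 kJ/kg = -1.7048e+06 kJ/h
|Q| = 473.55 kW = 28413 kJ/min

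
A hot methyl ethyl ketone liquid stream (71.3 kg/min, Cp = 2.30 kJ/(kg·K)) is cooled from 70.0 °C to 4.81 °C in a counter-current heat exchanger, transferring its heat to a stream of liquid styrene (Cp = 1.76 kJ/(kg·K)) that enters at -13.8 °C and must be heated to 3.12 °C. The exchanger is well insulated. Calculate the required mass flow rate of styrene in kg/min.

Heat released by hot stream: Q = 71.3 × 2.30 × (70.0 − 4.81) = 10691 kJ/min
Energy balance on cold side (adiabatic exchanger): Q = ṁ_c·Cp_c·(T_c,out − T_c,in)
ṁ_c = 10691 / [1.76 × (3.12 − -13.8)] = 358.99 kg/min

ṁ_c = 359 kg/min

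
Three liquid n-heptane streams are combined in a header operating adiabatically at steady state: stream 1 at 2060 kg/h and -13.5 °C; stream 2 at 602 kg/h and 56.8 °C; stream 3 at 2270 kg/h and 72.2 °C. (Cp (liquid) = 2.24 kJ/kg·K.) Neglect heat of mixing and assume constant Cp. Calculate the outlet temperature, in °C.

Adiabatic, steady state ⇒ Σ ṁᵢCp,ᵢ(T_out − Tᵢ) = 0
T_out = Σ ṁᵢCp,ᵢTᵢ / Σ ṁᵢCp,ᵢ
      = 381420 / 11048 = 34.525 °C

T_out = 34.5 °C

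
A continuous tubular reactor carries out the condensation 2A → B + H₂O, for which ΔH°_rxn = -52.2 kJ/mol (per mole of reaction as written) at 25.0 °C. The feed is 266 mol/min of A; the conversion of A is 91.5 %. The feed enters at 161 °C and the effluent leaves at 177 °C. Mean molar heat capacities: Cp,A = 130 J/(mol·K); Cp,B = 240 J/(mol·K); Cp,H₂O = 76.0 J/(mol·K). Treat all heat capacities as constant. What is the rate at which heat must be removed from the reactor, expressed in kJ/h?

Q_out = 286000 kJ/h

Extent of reaction ξ = 0.915 × 266 / 2 = 121.7 mol/min
Reaction term: ξ·ΔH°_rxn = 121.7 × -52.2 = -6352.5 kJ/min
Sensible, feed 161→25 °C: -4702.9 kJ/min
Outlet flows (mol/min): A 22.61, B 121.7, H₂O 121.7
Sensible, products 25→177 °C: 6292 kJ/min
Q = ΔH = -4763.3 kJ/min = -79.389 kW
Heat removed = 285800 kJ/h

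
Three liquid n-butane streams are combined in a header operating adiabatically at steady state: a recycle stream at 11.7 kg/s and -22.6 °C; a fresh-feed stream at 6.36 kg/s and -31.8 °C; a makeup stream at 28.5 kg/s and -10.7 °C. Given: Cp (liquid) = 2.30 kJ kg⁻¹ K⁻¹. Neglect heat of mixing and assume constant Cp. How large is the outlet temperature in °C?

T_out = -16.6 °C

Adiabatic, steady state ⇒ Σ ṁᵢCp,ᵢ(T_out − Tᵢ) = 0
Σ ṁᵢCp,ᵢTᵢ = 11.7×2.30×-22.6 + 6.36×2.30×-31.8 + 28.5×2.30×-10.7 = -1774.7
Σ ṁᵢCp,ᵢ = 11.7×2.30 + 6.36×2.30 + 28.5×2.30 = 107.09
T_out = -1774.7 / 107.09 = -16.573 °C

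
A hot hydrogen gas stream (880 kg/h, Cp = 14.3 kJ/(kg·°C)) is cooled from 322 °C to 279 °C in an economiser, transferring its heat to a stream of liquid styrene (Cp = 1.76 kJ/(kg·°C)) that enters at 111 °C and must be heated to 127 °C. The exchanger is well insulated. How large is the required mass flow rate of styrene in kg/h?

ṁ_c = 19200 kg/h

Heat released by hot stream: Q = 880 × 14.3 × (322 − 279) = 541110 kJ/h
Energy balance on cold side (adiabatic exchanger): Q = ṁ_c·Cp_c·(T_c,out − T_c,in)
ṁ_c = 541110 / [1.76 × (127 − 111)] = 19216 kg/h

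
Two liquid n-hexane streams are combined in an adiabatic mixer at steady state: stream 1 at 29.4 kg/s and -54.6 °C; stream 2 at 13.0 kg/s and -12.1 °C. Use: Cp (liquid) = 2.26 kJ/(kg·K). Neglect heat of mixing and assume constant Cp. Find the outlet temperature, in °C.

Adiabatic, steady state ⇒ Σ ṁᵢCp,ᵢ(T_out − Tᵢ) = 0
T_out = Σ ṁᵢCp,ᵢTᵢ / Σ ṁᵢCp,ᵢ
      = -3983.3 / 95.824 = -41.569 °C

T_out = -41.6 °C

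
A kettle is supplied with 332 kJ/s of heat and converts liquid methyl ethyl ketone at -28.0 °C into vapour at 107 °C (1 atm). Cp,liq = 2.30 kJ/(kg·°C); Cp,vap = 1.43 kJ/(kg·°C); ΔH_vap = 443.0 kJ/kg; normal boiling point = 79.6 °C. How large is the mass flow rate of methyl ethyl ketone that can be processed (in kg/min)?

Δh = 2.30×(79.6−-28.0) + 443.0 + 1.43×(107−79.6) = 729.66 kJ/kg
Q = 332 kJ/s = 332 kJ/s = 19920 kJ/min
ṁ = Q/Δh = 19920 / 729.66 = 27.3 kg/min

ṁ = 27.3 kg/min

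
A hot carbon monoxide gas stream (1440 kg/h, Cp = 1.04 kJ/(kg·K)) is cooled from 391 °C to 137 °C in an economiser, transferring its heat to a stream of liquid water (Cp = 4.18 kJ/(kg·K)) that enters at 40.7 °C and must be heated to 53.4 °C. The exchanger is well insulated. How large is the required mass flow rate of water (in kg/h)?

Heat released by hot stream: Q = 1440 × 1.04 × (391 − 137) = 380390 kJ/h
Energy balance on cold side (adiabatic exchanger): Q = ṁ_c·Cp_c·(T_c,out − T_c,in)
ṁ_c = 380390 / [4.18 × (53.4 − 40.7)] = 7165.6 kg/h

ṁ_c = 7170 kg/h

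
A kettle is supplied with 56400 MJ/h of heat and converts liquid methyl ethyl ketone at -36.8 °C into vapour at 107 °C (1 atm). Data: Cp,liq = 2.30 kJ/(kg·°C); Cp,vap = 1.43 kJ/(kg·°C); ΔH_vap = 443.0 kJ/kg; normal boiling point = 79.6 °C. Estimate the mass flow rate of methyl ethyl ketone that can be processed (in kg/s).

ṁ = 20.9 kg/s

Δh = 2.30×(79.6−-36.8) + 443.0 + 1.43×(107−79.6) = 749.9 kJ/kg
Q = 56400 MJ/h = 15667 kJ/s = 15667 kJ/s
ṁ = Q/Δh = 15667 / 749.9 = 20.892 kg/s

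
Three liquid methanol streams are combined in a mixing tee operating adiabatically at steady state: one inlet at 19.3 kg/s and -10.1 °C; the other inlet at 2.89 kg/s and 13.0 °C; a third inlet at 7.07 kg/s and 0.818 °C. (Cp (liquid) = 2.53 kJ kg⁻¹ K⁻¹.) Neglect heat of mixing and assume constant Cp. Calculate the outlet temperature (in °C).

Adiabatic, steady state ⇒ Σ ṁᵢCp,ᵢ(T_out − Tᵢ) = 0
Σ ṁᵢCp,ᵢTᵢ = 19.3×2.53×-10.1 + 2.89×2.53×13.0 + 7.07×2.53×0.818 = -383.49
Σ ṁᵢCp,ᵢ = 19.3×2.53 + 2.89×2.53 + 7.07×2.53 = 74.028
T_out = -383.49 / 74.028 = -5.1803 °C

T_out = -5.18 °C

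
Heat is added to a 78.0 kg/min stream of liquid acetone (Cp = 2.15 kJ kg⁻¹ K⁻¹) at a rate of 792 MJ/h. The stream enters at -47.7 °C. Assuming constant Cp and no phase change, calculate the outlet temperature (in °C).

T_out = 31.0 °C

Q = 792 MJ/h = 13200 kJ/min
ΔT = Q/(ṁ·Cp) = 13200/(78.0×2.15) = 78.712 K
T_out = -47.7 + 78.712 = 31.012 °C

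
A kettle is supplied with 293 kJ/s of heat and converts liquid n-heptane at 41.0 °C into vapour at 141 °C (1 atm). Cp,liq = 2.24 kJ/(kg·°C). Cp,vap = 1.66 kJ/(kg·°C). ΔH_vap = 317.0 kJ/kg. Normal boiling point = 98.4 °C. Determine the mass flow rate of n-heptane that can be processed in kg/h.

ṁ = 2040 kg/h

Δh = 2.24×(98.4−41.0) + 317.0 + 1.66×(141−98.4) = 516.29 kJ/kg
Q = 293 kJ/s = 293 kJ/s = 1.0548e+06 kJ/h
ṁ = Q/Δh = 1.0548e+06 / 516.29 = 2043 kg/h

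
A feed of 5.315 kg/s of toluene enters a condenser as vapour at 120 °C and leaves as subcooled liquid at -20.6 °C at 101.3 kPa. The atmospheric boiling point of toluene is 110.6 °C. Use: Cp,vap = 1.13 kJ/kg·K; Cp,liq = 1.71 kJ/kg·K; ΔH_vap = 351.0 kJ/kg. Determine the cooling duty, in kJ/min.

Q_c = 187000 kJ/min

vapour 120→110.6 °C: -10.622 kJ/kg
condensation at 110.6 °C: -351 kJ/kg
liquid 110.6→-20.6 °C: -224.35 kJ/kg
Δh = -10.622 + -351 + -224.35 = -585.97 kJ/kg
Q = ṁ·Δh = 5.315 kg/s × -585.97 kJ/kg = -3114.5 kJ/s
|Q| = 3114.5 kW = 186870 kJ/min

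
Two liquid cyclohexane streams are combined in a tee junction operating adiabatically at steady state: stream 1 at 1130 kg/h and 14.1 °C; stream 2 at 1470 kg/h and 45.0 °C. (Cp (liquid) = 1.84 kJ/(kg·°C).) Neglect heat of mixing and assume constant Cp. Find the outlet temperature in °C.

T_out = 31.6 °C

Energy balance with Q = 0: Σ ṁᵢCp,ᵢ(T_out − Tᵢ) = 0
Σ ṁᵢCp,ᵢTᵢ = 1130×1.84×14.1 + 1470×1.84×45.0 = 151030
Σ ṁᵢCp,ᵢ = 1130×1.84 + 1470×1.84 = 4784
T_out = 151030 / 4784 = 31.57 °C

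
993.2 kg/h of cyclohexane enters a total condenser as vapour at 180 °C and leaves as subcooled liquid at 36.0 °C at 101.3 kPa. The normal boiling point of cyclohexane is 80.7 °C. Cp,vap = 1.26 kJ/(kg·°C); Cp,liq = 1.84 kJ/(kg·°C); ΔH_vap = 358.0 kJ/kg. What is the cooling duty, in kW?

vapour 180→80.7 °C: -125.12 kJ/kg
condensation at 80.7 °C: -358 kJ/kg
liquid 80.7→36.0 °C: -82.248 kJ/kg
Δh = -125.12 + -358 + -82.248 = -565.37 kJ/kg
Q = ṁ·Δh = 993.2 kg/h × -565.37 kJ/kg = -561520 kJ/h
|Q| = 155.98 kW

Q_c = 156 kW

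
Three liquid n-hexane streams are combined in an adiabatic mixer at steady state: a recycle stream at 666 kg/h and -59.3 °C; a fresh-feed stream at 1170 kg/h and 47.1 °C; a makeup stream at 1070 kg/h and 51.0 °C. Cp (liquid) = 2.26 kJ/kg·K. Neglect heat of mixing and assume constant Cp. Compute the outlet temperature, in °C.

Adiabatic, steady state ⇒ Σ ṁᵢCp,ᵢ(T_out − Tᵢ) = 0
T_out = Σ ṁᵢCp,ᵢTᵢ / Σ ṁᵢCp,ᵢ
      = 158610 / 6567.6 = 24.151 °C

T_out = 24.2 °C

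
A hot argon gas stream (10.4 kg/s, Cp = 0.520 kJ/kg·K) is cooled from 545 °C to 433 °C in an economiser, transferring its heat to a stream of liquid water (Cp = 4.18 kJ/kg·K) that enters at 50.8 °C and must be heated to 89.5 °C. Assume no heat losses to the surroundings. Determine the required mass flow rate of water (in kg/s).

Heat released by hot stream: Q = 10.4 × 0.520 × (545 − 433) = 605.7 kJ/s
Energy balance on cold side (adiabatic exchanger): Q = ṁ_c·Cp_c·(T_c,out − T_c,in)
ṁ_c = 605.7 / [4.18 × (89.5 − 50.8)] = 3.7443 kg/s

ṁ_c = 3.74 kg/s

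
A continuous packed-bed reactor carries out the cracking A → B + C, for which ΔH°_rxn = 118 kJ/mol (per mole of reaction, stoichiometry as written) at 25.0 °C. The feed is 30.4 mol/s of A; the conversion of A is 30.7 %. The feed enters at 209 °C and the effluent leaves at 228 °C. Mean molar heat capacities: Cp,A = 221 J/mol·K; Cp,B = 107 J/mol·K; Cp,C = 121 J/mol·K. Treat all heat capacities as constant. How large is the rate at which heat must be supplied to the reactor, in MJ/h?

Q_in = 4470 MJ/h

Extent of reaction ξ = 0.307 × 30.4 = 9.3328 mol/s
Reaction term: ξ·ΔH°_rxn = 9.3328 × 118 = 1101.3 kJ/s
Sensible, feed 209→25 °C: -1236.2 kJ/s
Outlet flows (mol/s): A 21.067, B 9.3328, C 9.3328
Sensible, products 25→228 °C: 1377.1 kJ/s
Q = ΔH = 1242.2 kJ/s = 1242.2 kW
Heat supplied = 4471.9 MJ/h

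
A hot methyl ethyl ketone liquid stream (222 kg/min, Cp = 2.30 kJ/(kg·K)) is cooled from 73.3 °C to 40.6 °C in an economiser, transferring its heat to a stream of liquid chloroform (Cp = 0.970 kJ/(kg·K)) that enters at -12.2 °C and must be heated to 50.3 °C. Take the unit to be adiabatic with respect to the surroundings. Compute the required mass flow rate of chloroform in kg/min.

Heat released by hot stream: Q = 222 × 2.30 × (73.3 − 40.6) = 16697 kJ/min
Energy balance on cold side (adiabatic exchanger): Q = ṁ_c·Cp_c·(T_c,out − T_c,in)
ṁ_c = 16697 / [0.970 × (50.3 − -12.2)] = 275.41 kg/min

ṁ_c = 275 kg/min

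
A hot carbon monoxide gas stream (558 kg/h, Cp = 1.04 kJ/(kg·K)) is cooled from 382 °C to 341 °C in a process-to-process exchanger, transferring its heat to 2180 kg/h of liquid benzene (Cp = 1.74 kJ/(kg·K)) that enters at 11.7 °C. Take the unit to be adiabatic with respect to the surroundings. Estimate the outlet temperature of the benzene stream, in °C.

T_c,out = 18.0 °C

Heat released by hot stream: Q = 558 × 1.04 × (382 − 341) = 23793 kJ/h
Energy balance on cold side (adiabatic exchanger): Q = ṁ_c·Cp_c·(T_c,out − T_c,in)
T_c,out = 11.7 + 23793/(2180 × 1.74) = 17.973 °C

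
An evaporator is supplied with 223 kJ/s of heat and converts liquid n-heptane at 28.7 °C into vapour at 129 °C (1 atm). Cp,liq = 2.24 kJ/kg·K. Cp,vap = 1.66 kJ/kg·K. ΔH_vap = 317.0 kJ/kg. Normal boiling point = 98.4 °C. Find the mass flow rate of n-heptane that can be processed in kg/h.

Δh = 2.24×(98.4−28.7) + 317.0 + 1.66×(129−98.4) = 523.92 kJ/kg
Q = 223 kJ/s = 223 kJ/s = 802800 kJ/h
ṁ = Q/Δh = 802800 / 523.92 = 1532.3 kg/h

ṁ = 1530 kg/h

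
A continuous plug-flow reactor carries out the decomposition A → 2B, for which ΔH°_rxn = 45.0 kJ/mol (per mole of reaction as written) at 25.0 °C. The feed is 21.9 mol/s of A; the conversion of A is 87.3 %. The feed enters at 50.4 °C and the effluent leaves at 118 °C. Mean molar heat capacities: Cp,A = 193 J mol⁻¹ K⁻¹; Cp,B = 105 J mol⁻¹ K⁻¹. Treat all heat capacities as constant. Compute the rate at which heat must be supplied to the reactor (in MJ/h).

Extent of reaction ξ = 0.873 × 21.9 = 19.119 mol/s
Reaction term: ξ·ΔH°_rxn = 19.119 × 45.0 = 860.34 kJ/s
Sensible, feed 50.4→25 °C: -107.36 kJ/s
Outlet flows (mol/s): A 2.7813, B 38.237
Sensible, products 25→118 °C: 423.31 kJ/s
Q = ΔH = 1176.3 kJ/s = 1176.3 kW
Heat supplied = 4234.7 MJ/h

Q_in = 4230 MJ/h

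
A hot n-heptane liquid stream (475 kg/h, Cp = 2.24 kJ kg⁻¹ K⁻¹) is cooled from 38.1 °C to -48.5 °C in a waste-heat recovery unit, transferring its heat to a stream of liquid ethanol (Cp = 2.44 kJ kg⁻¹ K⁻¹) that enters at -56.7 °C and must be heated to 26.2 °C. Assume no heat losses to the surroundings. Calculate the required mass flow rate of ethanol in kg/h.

Heat released by hot stream: Q = 475 × 2.24 × (38.1 − -48.5) = 92142 kJ/h
Energy balance on cold side (adiabatic exchanger): Q = ṁ_c·Cp_c·(T_c,out − T_c,in)
ṁ_c = 92142 / [2.44 × (26.2 − -56.7)] = 455.53 kg/h

ṁ_c = 456 kg/h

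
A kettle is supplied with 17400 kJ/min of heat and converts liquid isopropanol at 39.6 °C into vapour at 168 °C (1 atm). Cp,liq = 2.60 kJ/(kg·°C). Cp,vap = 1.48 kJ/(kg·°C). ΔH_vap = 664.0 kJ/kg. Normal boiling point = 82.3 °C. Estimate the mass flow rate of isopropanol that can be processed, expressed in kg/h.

Δh = 2.60×(82.3−39.6) + 664.0 + 1.48×(168−82.3) = 901.86 kJ/kg
Q = 17400 kJ/min = 290 kJ/s = 1.044e+06 kJ/h
ṁ = Q/Δh = 1.044e+06 / 901.86 = 1157.6 kg/h

ṁ = 1160 kg/h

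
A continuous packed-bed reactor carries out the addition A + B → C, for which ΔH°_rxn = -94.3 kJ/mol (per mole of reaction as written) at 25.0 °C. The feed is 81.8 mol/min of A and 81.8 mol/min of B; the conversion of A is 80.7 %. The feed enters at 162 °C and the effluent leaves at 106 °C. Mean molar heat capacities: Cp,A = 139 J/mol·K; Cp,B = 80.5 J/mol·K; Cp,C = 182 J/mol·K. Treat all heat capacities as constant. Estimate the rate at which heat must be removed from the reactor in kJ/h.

Q_out = 446000 kJ/h

Extent of reaction ξ = 0.807 × 81.8 = 66.013 mol/min
Reaction term: ξ·ΔH°_rxn = 66.013 × -94.3 = -6225 kJ/min
Sensible, feed 162→25 °C: -2459.8 kJ/min
Outlet flows (mol/min): A 15.787, B 15.787, C 66.013
Sensible, products 25→106 °C: 1253.8 kJ/min
Q = ΔH = -7431 kJ/min = -123.85 kW
Heat removed = 445860 kJ/h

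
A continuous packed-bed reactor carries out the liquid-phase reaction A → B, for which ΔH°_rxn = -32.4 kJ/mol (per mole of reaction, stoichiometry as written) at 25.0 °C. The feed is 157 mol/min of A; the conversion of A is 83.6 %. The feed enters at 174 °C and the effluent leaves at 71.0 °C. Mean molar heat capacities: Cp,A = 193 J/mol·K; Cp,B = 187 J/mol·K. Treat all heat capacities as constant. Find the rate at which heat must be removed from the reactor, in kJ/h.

Q_out = 445000 kJ/h

Extent of reaction ξ = 0.836 × 157 = 131.25 mol/min
Reaction term: ξ·ΔH°_rxn = 131.25 × -32.4 = -4252.6 kJ/min
Sensible, feed 174→25 °C: -4514.8 kJ/min
Outlet flows (mol/min): A 25.748, B 131.25
Sensible, products 25→71.0 °C: 1357.6 kJ/min
Q = ΔH = -7409.8 kJ/min = -123.5 kW
Heat removed = 444590 kJ/h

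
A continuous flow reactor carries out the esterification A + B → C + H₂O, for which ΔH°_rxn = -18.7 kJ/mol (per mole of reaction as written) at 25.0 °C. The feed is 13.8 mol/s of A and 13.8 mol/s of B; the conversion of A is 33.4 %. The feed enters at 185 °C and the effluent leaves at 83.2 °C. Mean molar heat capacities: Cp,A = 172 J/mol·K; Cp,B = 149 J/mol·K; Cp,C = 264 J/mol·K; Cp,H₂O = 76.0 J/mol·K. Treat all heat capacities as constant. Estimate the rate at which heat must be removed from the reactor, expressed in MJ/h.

Extent of reaction ξ = 0.334 × 13.8 = 4.6092 mol/s
Reaction term: ξ·ΔH°_rxn = 4.6092 × -18.7 = -86.192 kJ/s
Sensible, feed 185→25 °C: -708.77 kJ/s
Outlet flows (mol/s): A 9.1908, B 9.1908, C 4.6092, H₂O 4.6092
Sensible, products 25→83.2 °C: 262.91 kJ/s
Q = ΔH = -532.05 kJ/s = -532.05 kW
Heat removed = 1915.4 MJ/h

Q_out = 1920 MJ/h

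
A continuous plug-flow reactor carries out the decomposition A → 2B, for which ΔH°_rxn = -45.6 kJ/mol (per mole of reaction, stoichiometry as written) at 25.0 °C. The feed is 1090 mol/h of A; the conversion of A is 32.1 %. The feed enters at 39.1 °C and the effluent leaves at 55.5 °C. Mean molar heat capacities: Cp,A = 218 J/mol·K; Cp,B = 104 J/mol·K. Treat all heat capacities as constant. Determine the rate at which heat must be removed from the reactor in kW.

Q_out = 3.38 kW

Extent of reaction ξ = 0.321 × 1090 = 349.89 mol/h
Reaction term: ξ·ΔH°_rxn = 349.89 × -45.6 = -15955 kJ/h
Sensible, feed 39.1→25 °C: -3350.4 kJ/h
Outlet flows (mol/h): A 740.11, B 699.78
Sensible, products 25→55.5 °C: 7140.7 kJ/h
Q = ΔH = -12165 kJ/h = -3.3791 kW
Heat removed = 3.3791 kW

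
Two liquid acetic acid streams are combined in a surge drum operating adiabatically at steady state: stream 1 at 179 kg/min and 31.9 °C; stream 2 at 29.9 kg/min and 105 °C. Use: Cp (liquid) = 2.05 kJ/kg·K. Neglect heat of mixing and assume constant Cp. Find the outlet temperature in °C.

Energy balance with Q = 0: Σ ṁᵢCp,ᵢ(T_out − Tᵢ) = 0
Σ ṁᵢCp,ᵢTᵢ = 179×2.05×31.9 + 29.9×2.05×105 = 18142
Σ ṁᵢCp,ᵢ = 179×2.05 + 29.9×2.05 = 428.25
T_out = 18142 / 428.25 = 42.363 °C

T_out = 42.4 °C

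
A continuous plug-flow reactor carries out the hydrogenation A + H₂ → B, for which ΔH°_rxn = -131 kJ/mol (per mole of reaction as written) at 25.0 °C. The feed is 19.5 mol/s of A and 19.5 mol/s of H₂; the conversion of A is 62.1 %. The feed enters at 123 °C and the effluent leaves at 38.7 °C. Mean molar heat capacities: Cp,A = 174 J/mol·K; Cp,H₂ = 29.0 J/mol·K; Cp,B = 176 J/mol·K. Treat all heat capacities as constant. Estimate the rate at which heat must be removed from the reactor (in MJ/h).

Extent of reaction ξ = 0.621 × 19.5 = 12.11 mol/s
Reaction term: ξ·ΔH°_rxn = 12.11 × -131 = -1586.3 kJ/s
Sensible, feed 123→25 °C: -387.93 kJ/s
Outlet flows (mol/s): A 7.3905, H₂ 7.3905, B 12.11
Sensible, products 25→38.7 °C: 49.752 kJ/s
Q = ΔH = -1924.5 kJ/s = -1924.5 kW
Heat removed = 6928.3 MJ/h

Q_out = 6930 MJ/h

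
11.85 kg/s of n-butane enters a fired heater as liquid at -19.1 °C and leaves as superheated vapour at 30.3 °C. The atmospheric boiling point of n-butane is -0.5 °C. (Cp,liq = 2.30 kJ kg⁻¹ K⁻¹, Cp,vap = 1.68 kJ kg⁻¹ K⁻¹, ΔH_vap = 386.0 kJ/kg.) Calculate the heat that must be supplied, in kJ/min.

liquid -19.1→-0.5 °C: 42.78 kJ/kg
vaporisation at -0.5 °C: 386 kJ/kg
vapour -0.5→30.3 °C: 51.744 kJ/kg
Δh = 42.78 + 386 + 51.744 = 480.52 kJ/kg
Q = ṁ·Δh = 11.85 kg/s × 480.52 kJ/kg = 5694.2 kJ/s
|Q| = 5694.2 kW = 341650 kJ/min

Q = 342000 kJ/min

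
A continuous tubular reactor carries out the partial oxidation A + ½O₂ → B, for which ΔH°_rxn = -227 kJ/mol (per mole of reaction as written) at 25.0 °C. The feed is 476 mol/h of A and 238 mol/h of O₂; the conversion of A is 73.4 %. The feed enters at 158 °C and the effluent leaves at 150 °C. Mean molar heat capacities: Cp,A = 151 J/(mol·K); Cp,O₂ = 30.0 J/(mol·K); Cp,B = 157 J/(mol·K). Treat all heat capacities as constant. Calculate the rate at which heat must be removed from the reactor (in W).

Q_out = 22300 W

Extent of reaction ξ = 0.734 × 476 = 349.38 mol/h
Reaction term: ξ·ΔH°_rxn = 349.38 × -227 = -79310 kJ/h
Sensible, feed 158→25 °C: -10509 kJ/h
Outlet flows (mol/h): A 126.62, O₂ 63.308, B 349.38
Sensible, products 25→150 °C: 9483.9 kJ/h
Q = ΔH = -80335 kJ/h = -22.315 kW
Heat removed = 22315 W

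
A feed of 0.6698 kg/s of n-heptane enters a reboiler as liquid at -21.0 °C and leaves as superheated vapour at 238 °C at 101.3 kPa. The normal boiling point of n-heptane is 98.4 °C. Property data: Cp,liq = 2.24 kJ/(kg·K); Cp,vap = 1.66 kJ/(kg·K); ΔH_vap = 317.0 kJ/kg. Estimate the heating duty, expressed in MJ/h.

liquid -21.0→98.4 °C: 267.46 kJ/kg
vaporisation at 98.4 °C: 317 kJ/kg
vapour 98.4→238 °C: 231.74 kJ/kg
Δh = 267.46 + 317 + 231.74 = 816.19 kJ/kg
Q = ṁ·Δh = 0.6698 kg/s × 816.19 kJ/kg = 546.69 kJ/s
|Q| = 546.69 kW = 1968.1 MJ/h

Q = 1970 MJ/h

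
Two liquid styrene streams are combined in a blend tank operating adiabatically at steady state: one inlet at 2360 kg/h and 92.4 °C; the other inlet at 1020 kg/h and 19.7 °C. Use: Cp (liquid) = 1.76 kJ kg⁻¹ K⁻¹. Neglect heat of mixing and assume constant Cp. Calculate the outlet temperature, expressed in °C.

T_out = 70.5 °C

Energy balance with Q = 0: Σ ṁᵢCp,ᵢ(T_out − Tᵢ) = 0
Σ ṁᵢCp,ᵢTᵢ = 2360×1.76×92.4 + 1020×1.76×19.7 = 419160
Σ ṁᵢCp,ᵢ = 2360×1.76 + 1020×1.76 = 5948.8
T_out = 419160 / 5948.8 = 70.461 °C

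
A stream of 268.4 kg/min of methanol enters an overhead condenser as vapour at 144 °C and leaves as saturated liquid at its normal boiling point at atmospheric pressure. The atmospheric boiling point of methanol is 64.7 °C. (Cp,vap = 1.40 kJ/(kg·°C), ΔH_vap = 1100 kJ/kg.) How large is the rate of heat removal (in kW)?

Q_c = 5420 kW

vapour 144→64.7 °C: -111.02 kJ/kg
condensation at 64.7 °C: -1100 kJ/kg
Δh = -111.02 + -1100 = -1211 kJ/kg
Q = ṁ·Δh = 268.4 kg/min × -1211 kJ/kg = -325040 kJ/min
|Q| = 5417.3 kW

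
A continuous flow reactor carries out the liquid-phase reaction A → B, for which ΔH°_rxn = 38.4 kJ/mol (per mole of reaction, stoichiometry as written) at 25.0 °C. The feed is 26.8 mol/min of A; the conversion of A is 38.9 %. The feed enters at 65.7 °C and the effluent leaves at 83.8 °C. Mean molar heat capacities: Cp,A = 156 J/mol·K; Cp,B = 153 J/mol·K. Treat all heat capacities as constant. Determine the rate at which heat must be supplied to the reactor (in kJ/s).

Extent of reaction ξ = 0.389 × 26.8 = 10.425 mol/min
Reaction term: ξ·ΔH°_rxn = 10.425 × 38.4 = 400.33 kJ/min
Sensible, feed 65.7→25 °C: -170.16 kJ/min
Outlet flows (mol/min): A 16.375, B 10.425
Sensible, products 25→83.8 °C: 243.99 kJ/min
Q = ΔH = 474.16 kJ/min = 7.9027 kW
Heat supplied = 7.9027 kJ/s

Q_in = 7.90 kJ/s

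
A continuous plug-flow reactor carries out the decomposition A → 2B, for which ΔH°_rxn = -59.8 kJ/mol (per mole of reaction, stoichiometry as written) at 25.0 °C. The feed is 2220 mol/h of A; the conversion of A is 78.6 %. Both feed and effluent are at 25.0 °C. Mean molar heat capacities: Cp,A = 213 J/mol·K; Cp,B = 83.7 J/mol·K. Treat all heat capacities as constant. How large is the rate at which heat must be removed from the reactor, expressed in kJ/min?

Q_out = 1740 kJ/min

Extent of reaction ξ = 0.786 × 2220 = 1744.9 mol/h
Reaction term: ξ·ΔH°_rxn = 1744.9 × -59.8 = -104350 kJ/h
Q = ΔH = -104350 kJ/h = -28.985 kW
Heat removed = 1739.1 kJ/min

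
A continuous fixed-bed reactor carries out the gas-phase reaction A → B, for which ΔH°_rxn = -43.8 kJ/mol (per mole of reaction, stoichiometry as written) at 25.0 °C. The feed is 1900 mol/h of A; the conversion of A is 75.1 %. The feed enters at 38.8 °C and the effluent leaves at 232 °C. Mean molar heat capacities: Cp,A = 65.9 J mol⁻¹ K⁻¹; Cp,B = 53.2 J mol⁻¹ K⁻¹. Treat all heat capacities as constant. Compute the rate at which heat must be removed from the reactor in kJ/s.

Q_out = 11.7 kJ/s

Extent of reaction ξ = 0.751 × 1900 = 1426.9 mol/h
Reaction term: ξ·ΔH°_rxn = 1426.9 × -43.8 = -62498 kJ/h
Sensible, feed 38.8→25 °C: -1727.9 kJ/h
Outlet flows (mol/h): A 473.1, B 1426.9
Sensible, products 25→232 °C: 22167 kJ/h
Q = ΔH = -42059 kJ/h = -11.683 kW
Heat removed = 11.683 kJ/s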